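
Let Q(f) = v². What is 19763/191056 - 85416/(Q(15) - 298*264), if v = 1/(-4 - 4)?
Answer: 1143938158285/961968297392 ≈ 1.1892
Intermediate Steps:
v = -⅛ (v = 1/(-8) = -⅛*1 = -⅛ ≈ -0.12500)
Q(f) = 1/64 (Q(f) = (-⅛)² = 1/64)
19763/191056 - 85416/(Q(15) - 298*264) = 19763/191056 - 85416/(1/64 - 298*264) = 19763*(1/191056) - 85416/(1/64 - 78672) = 19763/191056 - 85416/(-5035007/64) = 19763/191056 - 85416*(-64/5035007) = 19763/191056 + 5466624/5035007 = 1143938158285/961968297392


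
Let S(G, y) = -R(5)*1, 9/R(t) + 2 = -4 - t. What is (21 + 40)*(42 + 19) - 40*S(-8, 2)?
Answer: 40571/11 ≈ 3688.3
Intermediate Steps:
R(t) = 9/(-6 - t) (R(t) = 9/(-2 + (-4 - t)) = 9/(-6 - t))
S(G, y) = 9/11 (S(G, y) = -(-9)/(6 + 5)*1 = -(-9)/11*1 = -1*(-9/11)*1 = (9/11)*1 = 9/11)
(21 + 40)*(42 + 19) - 40*S(-8, 2) = (21 + 40)*(42 + 19) - 40*9/11 = 61*61 - 360/11 = 3721 - 360/11 = 40571/11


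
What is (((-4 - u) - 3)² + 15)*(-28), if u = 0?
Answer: -1792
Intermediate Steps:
(((-4 - u) - 3)² + 15)*(-28) = (((-4 - 1*0) - 3)² + 15)*(-28) = (((-4 + 0) - 3)² + 15)*(-28) = ((-4 - 3)² + 15)*(-28) = ((-7)² + 15)*(-28) = (49 + 15)*(-28) = 64*(-28) = -1792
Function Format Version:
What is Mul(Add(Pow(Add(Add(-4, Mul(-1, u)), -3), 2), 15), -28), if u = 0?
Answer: -1792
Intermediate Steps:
Mul(Add(Pow(Add(Add(-4, Mul(-1, u)), -3), 2), 15), -28) = Mul(Add(Pow(Add(Add(-4, Mul(-1, 0)), -3), 2), 15), -28) = Mul(Add(Pow(Add(Add(-4, 0), -3), 2), 15), -28) = Mul(Add(Pow(Add(-4, -3), 2), 15), -28) = Mul(Add(Pow(-7, 2), 15), -28) = Mul(Add(49, 15), -28) = Mul(64, -28) = -1792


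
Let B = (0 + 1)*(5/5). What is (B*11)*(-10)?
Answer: -110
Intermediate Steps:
B = 1 (B = 1*(5*(1/5)) = 1*1 = 1)
(B*11)*(-10) = (1*11)*(-10) = 11*(-10) = -110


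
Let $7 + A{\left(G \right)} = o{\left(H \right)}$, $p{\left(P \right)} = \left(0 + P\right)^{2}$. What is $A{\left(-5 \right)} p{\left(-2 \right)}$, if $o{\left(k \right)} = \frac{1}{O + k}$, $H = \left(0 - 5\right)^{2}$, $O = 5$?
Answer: $- \frac{418}{15} \approx -27.867$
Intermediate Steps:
$H = 25$ ($H = \left(-5\right)^{2} = 25$)
$p{\left(P \right)} = P^{2}$
$o{\left(k \right)} = \frac{1}{5 + k}$
$A{\left(G \right)} = - \frac{209}{30}$ ($A{\left(G \right)} = -7 + \frac{1}{5 + 25} = -7 + \frac{1}{30} = - \frac{209}{30}$)
$A{\left(-5 \right)} p{\left(-2 \right)} = - \frac{209 \left(-2\right)^{2}}{30} = \left(- \frac{209}{30}\right) 4 = - \frac{418}{15}$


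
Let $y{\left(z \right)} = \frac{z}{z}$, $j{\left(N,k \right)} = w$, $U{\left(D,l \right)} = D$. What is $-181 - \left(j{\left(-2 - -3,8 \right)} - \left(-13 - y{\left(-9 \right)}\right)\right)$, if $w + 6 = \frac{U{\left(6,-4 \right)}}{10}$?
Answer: $- \frac{948}{5} \approx -189.6$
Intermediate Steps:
$w = - \frac{27}{5}$ ($w = -6 + \frac{6}{10} = -6 + 6 \cdot \frac{1}{10} = -6 + \frac{3}{5} = - \frac{27}{5} \approx -5.4$)
$j{\left(N,k \right)} = - \frac{27}{5}$
$y{\left(z \right)} = 1$
$-181 - \left(j{\left(-2 - -3,8 \right)} - \left(-13 - y{\left(-9 \right)}\right)\right) = -181 - \left(- \frac{27}{5} - \left(-13 - 1\right)\right) = -181 - \left(- \frac{27}{5} - -14\right) = -181 - \left(- \frac{27}{5} + 14\right) = -181 - \frac{43}{5} = - \frac{948}{5}$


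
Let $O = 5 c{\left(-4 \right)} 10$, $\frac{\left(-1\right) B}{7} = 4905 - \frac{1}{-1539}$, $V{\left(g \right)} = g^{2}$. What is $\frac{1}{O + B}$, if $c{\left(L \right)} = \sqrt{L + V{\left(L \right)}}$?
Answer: $- \frac{20330794827}{698040168950296} - \frac{59213025 \sqrt{3}}{698040168950296} \approx -2.9272 \cdot 10^{-5}$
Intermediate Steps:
$B = - \frac{52841572}{1539}$ ($B = - 7 \left(4905 - \frac{1}{-1539}\right) = - 7 \left(4905 - - \frac{1}{1539}\right) = - 7 \left(4905 + \frac{1}{1539}\right) = \left(-7\right) \frac{7548796}{1539} = - \frac{52841572}{1539} \approx -34335.0$)
$c{\left(L \right)} = \sqrt{L + L^{2}}$
$O = 100 \sqrt{3}$ ($O = 5 \sqrt{- 4 \left(1 - 4\right)} 10 = 5 \sqrt{\left(-4\right) \left(-3\right)} 10 = 5 \sqrt{12} \cdot 10 = 5 \cdot 2 \sqrt{3} \cdot 10 = 10 \sqrt{3} \cdot 10 = 100 \sqrt{3} \approx 173.21$)
$\frac{1}{O + B} = \frac{1}{100 \sqrt{3} - \frac{52841572}{1539}} = \frac{1}{- \frac{52841572}{1539} + 100 \sqrt{3}}$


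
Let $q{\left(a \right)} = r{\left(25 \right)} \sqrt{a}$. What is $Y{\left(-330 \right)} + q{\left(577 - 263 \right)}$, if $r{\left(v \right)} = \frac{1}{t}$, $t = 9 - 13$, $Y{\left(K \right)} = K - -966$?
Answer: $636 - \frac{\sqrt{314}}{4} \approx 631.57$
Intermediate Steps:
$Y{\left(K \right)} = 966 + K$ ($Y{\left(K \right)} = K + 966 = 966 + K$)
$t = -4$ ($t = 9 - 13 = -4$)
$r{\left(v \right)} = - \frac{1}{4}$ ($r{\left(v \right)} = \frac{1}{-4} = - \frac{1}{4}$)
$q{\left(a \right)} = - \frac{\sqrt{a}}{4}$
$Y{\left(-330 \right)} + q{\left(577 - 263 \right)} = \left(966 - 330\right) - \frac{\sqrt{577 - 263}}{4} = 636 - \frac{\sqrt{577 - 263}}{4} = 636 - \frac{\sqrt{314}}{4}$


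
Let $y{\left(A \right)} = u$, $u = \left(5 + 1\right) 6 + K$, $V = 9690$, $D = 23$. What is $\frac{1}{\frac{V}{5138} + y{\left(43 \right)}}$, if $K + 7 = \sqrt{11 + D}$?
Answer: $\frac{101919937}{3035697921} - \frac{6599761 \sqrt{34}}{6071395842} \approx 0.027235$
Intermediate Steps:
$K = -7 + \sqrt{34}$ ($K = -7 + \sqrt{11 + 23} = -7 + \sqrt{34} \approx -1.169$)
$u = 29 + \sqrt{34}$ ($u = \left(5 + 1\right) 6 - \left(7 - \sqrt{34}\right) = 6 \cdot 6 - \left(7 - \sqrt{34}\right) = 36 - \left(7 - \sqrt{34}\right) = 29 + \sqrt{34} \approx 34.831$)
$y{\left(A \right)} = 29 + \sqrt{34}$
$\frac{1}{\frac{V}{5138} + y{\left(43 \right)}} = \frac{1}{\frac{9690}{5138} + \left(29 + \sqrt{34}\right)} = \frac{1}{9690 \cdot \frac{1}{5138} + \left(29 + \sqrt{34}\right)} = \frac{1}{\frac{4845}{2569} + \left(29 + \sqrt{34}\right)} = \frac{1}{\frac{79346}{2569} + \sqrt{34}}$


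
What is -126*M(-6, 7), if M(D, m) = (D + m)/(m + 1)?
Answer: -63/4 ≈ -15.750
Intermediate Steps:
M(D, m) = (D + m)/(1 + m)
-126*M(-6, 7) = -126*(-6 + 7)/(1 + 7) = -126/8 = -63/4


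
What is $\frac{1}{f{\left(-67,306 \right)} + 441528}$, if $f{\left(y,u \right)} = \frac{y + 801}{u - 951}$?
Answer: $\frac{645}{284784826} \approx 2.2649 \cdot 10^{-6}$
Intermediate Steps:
$f{\left(y,u \right)} = \frac{801 + y}{-951 + u}$
$\frac{1}{f{\left(-67,306 \right)} + 441528} = \frac{1}{\frac{801 - 67}{-951 + 306} + 441528} = \frac{1}{\frac{1}{-645} \cdot 734 + 441528} = \frac{1}{\left(- \frac{1}{645}\right) 734 + 441528} = \frac{1}{- \frac{734}{645} + 441528} = \frac{1}{\frac{284784826}{645}} = \frac{645}{284784826}$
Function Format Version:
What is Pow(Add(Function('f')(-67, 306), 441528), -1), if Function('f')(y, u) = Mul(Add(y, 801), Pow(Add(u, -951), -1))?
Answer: Rational(645, 284784826) ≈ 2.2649e-6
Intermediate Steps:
Function('f')(y, u) = Mul(Pow(Add(-951, u), -1), Add(801, y)) (Function('f')(y, u) = Mul(Add(801, y), Pow(Add(-951, u), -1)) = Mul(Pow(Add(-951, u), -1), Add(801, y)))
Pow(Add(Function('f')(-67, 306), 441528), -1) = Pow(Add(Mul(Pow(Add(-951, 306), -1), Add(801, -67)), 441528), -1) = Pow(Add(Mul(Pow(-645, -1), 734), 441528), -1) = Pow(Add(Mul(Rational(-1, 645), 734), 441528), -1) = Pow(Add(Rational(-734, 645), 441528), -1) = Pow(Rational(284784826, 645), -1) = Rational(645, 284784826)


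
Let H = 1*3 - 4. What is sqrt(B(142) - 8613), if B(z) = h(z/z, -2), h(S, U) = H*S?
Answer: I*sqrt(8614) ≈ 92.812*I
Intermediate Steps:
H = -1 (H = 3 - 4 = -1)
h(S, U) = -S
B(z) = -1 (B(z) = -z/z = -1*1 = -1)
sqrt(B(142) - 8613) = sqrt(-1 - 8613) = sqrt(-8614) = I*sqrt(8614)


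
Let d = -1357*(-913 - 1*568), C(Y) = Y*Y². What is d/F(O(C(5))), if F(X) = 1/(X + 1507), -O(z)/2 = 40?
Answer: 2867866159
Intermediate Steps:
C(Y) = Y³
O(z) = -80 (O(z) = -2*40 = -80)
F(X) = 1/(1507 + X)
d = 2009717 (d = -1357*(-913 - 568) = -1357*(-1481) = 2009717)
d/F(O(C(5))) = 2009717/(1/(1507 - 80)) = 2009717/(1/1427) = 2009717*1427 = 2867866159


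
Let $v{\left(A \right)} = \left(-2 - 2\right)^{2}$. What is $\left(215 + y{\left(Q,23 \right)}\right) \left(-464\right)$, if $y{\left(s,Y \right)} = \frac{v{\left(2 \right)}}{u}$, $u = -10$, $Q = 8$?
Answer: $- \frac{495088}{5} \approx -99018.0$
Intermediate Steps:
$v{\left(A \right)} = 16$ ($v{\left(A \right)} = \left(-4\right)^{2} = 16$)
$y{\left(s,Y \right)} = - \frac{8}{5}$ ($y{\left(s,Y \right)} = \frac{16}{-10} = 16 \left(- \frac{1}{10}\right) = - \frac{8}{5}$)
$\left(215 + y{\left(Q,23 \right)}\right) \left(-464\right) = \left(215 - \frac{8}{5}\right) \left(-464\right) = \frac{1067}{5} \left(-464\right) = - \frac{495088}{5}$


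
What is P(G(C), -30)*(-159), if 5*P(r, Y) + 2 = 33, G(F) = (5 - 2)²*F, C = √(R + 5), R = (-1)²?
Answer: -4929/5 ≈ -985.80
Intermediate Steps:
R = 1
C = √6 (C = √(1 + 5) = √6 ≈ 2.4495)
G(F) = 9*F (G(F) = 3²*F = 9*F)
P(r, Y) = 31/5 (P(r, Y) = -⅖ + (⅕)*33 = -⅖ + 33/5 = 31/5)
P(G(C), -30)*(-159) = (31/5)*(-159) = -4929/5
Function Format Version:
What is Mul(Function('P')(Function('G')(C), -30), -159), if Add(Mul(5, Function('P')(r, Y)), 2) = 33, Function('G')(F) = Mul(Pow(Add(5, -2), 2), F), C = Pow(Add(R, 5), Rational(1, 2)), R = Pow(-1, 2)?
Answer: Rational(-4929, 5) ≈ -985.80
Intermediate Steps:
R = 1
C = Pow(6, Rational(1, 2)) (C = Pow(Add(1, 5), Rational(1, 2)) = Pow(6, Rational(1, 2)) ≈ 2.4495)
Function('G')(F) = Mul(9, F) (Function('G')(F) = Mul(Pow(3, 2), F) = Mul(9, F))
Function('P')(r, Y) = Rational(31, 5) (Function('P')(r, Y) = Add(Rational(-2, 5), Mul(Rational(1, 5), 33)) = Add(Rational(-2, 5), Rational(33, 5)) = Rational(31, 5))
Mul(Function('P')(Function('G')(C), -30), -159) = Mul(Rational(31, 5), -159) = Rational(-4929, 5)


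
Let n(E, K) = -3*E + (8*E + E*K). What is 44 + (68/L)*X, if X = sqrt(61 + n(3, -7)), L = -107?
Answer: 44 - 68*sqrt(55)/107 ≈ 39.287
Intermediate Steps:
n(E, K) = 5*E + E*K
X = sqrt(55) (X = sqrt(61 + 3*(5 - 7)) = sqrt(61 + 3*(-2)) = sqrt(61 - 6) = sqrt(55) ≈ 7.4162)
44 + (68/L)*X = 44 + (68/(-107))*sqrt(55) = 44 + (68*(-1/107))*sqrt(55) = 44 - 68*sqrt(55)/107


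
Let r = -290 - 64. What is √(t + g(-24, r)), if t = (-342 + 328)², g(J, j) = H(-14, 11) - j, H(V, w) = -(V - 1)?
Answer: √565 ≈ 23.770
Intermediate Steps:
r = -354
H(V, w) = 1 - V (H(V, w) = -(-1 + V) = 1 - V)
g(J, j) = 15 - j (g(J, j) = (1 - 1*(-14)) - j = (1 + 14) - j = 15 - j)
t = 196 (t = (-14)² = 196)
√(t + g(-24, r)) = √(196 + (15 - 1*(-354))) = √(196 + (15 + 354)) = √(196 + 369) = √565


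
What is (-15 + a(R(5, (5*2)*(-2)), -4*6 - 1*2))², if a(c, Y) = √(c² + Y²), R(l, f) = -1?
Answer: (15 - √677)² ≈ 121.42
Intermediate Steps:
a(c, Y) = √(Y² + c²)
(-15 + a(R(5, (5*2)*(-2)), -4*6 - 1*2))² = (-15 + √((-4*6 - 1*2)² + (-1)²))² = (-15 + √((-24 - 2)² + 1))² = (-15 + √((-26)² + 1))² = (-15 + √(676 + 1))² = (-15 + √677)²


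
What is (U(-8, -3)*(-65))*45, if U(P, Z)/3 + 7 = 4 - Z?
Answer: 0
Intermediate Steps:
U(P, Z) = -9 - 3*Z (U(P, Z) = -21 + 3*(4 - Z) = -21 + (12 - 3*Z) = -9 - 3*Z)
(U(-8, -3)*(-65))*45 = ((-9 - 3*(-3))*(-65))*45 = ((-9 + 9)*(-65))*45 = (0*(-65))*45 = 0*45 = 0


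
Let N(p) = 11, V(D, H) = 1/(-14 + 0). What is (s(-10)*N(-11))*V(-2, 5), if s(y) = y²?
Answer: -550/7 ≈ -78.571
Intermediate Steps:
V(D, H) = -1/14 (V(D, H) = 1/(-14) = -1/14)
(s(-10)*N(-11))*V(-2, 5) = ((-10)²*11)*(-1/14) = (100*11)*(-1/14) = 1100*(-1/14) = -550/7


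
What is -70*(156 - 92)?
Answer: -4480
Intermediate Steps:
-70*(156 - 92) = -70*64 = -4480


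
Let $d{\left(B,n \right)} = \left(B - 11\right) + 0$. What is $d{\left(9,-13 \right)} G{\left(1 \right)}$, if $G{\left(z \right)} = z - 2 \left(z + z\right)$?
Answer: $6$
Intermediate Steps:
$G{\left(z \right)} = - 3 z$ ($G{\left(z \right)} = z - 2 \cdot 2 z = z - 4 z = - 3 z$)
$d{\left(B,n \right)} = -11 + B$ ($d{\left(B,n \right)} = \left(-11 + B\right) + 0 = -11 + B$)
$d{\left(9,-13 \right)} G{\left(1 \right)} = \left(-11 + 9\right) \left(\left(-3\right) 1\right) = \left(-2\right) \left(-3\right) = 6$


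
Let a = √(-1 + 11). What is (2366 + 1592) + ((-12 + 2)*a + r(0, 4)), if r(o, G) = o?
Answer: 3958 - 10*√10 ≈ 3926.4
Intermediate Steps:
a = √10 ≈ 3.1623
(2366 + 1592) + ((-12 + 2)*a + r(0, 4)) = (2366 + 1592) + ((-12 + 2)*√10 + 0) = 3958 + (-10*√10 + 0) = 3958 - 10*√10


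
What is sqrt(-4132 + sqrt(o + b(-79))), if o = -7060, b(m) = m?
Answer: sqrt(-4132 + 11*I*sqrt(59)) ≈ 0.6572 + 64.284*I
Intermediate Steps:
sqrt(-4132 + sqrt(o + b(-79))) = sqrt(-4132 + sqrt(-7060 - 79)) = sqrt(-4132 + sqrt(-7139)) = sqrt(-4132 + 11*I*sqrt(59))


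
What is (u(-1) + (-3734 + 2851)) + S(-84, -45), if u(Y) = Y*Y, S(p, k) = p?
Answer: -966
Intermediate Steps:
u(Y) = Y²
(u(-1) + (-3734 + 2851)) + S(-84, -45) = ((-1)² + (-3734 + 2851)) - 84 = (1 - 883) - 84 = -882 - 84 = -966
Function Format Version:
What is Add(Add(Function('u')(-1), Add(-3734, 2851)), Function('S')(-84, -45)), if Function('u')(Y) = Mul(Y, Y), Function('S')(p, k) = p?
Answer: -966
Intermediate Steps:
Function('u')(Y) = Pow(Y, 2)
Add(Add(Function('u')(-1), Add(-3734, 2851)), Function('S')(-84, -45)) = Add(Add(Pow(-1, 2), Add(-3734, 2851)), -84) = Add(Add(1, -883), -84) = Add(-882, -84) = -966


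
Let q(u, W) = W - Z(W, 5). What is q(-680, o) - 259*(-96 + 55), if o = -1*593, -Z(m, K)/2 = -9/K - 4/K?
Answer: 50104/5 ≈ 10021.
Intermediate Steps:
Z(m, K) = 26/K (Z(m, K) = -2*(-9/K - 4/K) = -(-26)/K = 26/K)
o = -593
q(u, W) = -26/5 + W (q(u, W) = W - 26/5 = -26/5 + W)
q(-680, o) - 259*(-96 + 55) = (-26/5 - 593) - 259*(-96 + 55) = -2991/5 - 259*(-41) = -2991/5 + 10619 = 50104/5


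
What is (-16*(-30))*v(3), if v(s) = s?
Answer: 1440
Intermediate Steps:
(-16*(-30))*v(3) = -16*(-30)*3 = 480*3 = 1440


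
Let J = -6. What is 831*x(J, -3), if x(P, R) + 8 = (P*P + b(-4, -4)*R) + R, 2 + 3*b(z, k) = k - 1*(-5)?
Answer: 21606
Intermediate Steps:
b(z, k) = 1 + k/3 (b(z, k) = -2/3 + (k - 1*(-5))/3 = -2/3 + (k + 5)/3 = -2/3 + (5 + k)/3 = -2/3 + (5/3 + k/3) = 1 + k/3)
x(P, R) = -8 + P**2 + 2*R/3 (x(P, R) = -8 + ((P*P + (1 + (1/3)*(-4))*R) + R) = -8 + ((P**2 + (1 - 4/3)*R) + R) = -8 + ((P**2 - R/3) + R) = -8 + (P**2 + 2*R/3) = -8 + P**2 + 2*R/3)
831*x(J, -3) = 831*(-8 + (-6)**2 + (2/3)*(-3)) = 831*(-8 + 36 - 2) = 831*26 = 21606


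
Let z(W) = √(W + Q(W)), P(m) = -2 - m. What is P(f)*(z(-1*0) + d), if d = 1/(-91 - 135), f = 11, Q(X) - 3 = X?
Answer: 13/226 - 13*√3 ≈ -22.459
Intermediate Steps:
Q(X) = 3 + X
d = -1/226 (d = 1/(-226) = -1/226 ≈ -0.0044248)
z(W) = √(3 + 2*W) (z(W) = √(W + (3 + W)) = √(3 + 2*W))
P(f)*(z(-1*0) + d) = (-2 - 1*11)*(√(3 + 2*(-1*0)) - 1/226) = (-2 - 11)*(√(3 + 2*0) - 1/226) = -13*(√(3 + 0) - 1/226) = -13*(√3 - 1/226) = -13*(-1/226 + √3) = 13/226 - 13*√3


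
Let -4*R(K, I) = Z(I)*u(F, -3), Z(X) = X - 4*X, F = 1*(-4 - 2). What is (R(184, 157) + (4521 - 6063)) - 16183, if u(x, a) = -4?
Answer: -18196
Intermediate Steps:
F = -6 (F = 1*(-6) = -6)
Z(X) = -3*X
R(K, I) = -3*I (R(K, I) = -(-3*I)*(-4)/4 = -3*I)
(R(184, 157) + (4521 - 6063)) - 16183 = (-3*157 + (4521 - 6063)) - 16183 = (-471 - 1542) - 16183 = -2013 - 16183 = -18196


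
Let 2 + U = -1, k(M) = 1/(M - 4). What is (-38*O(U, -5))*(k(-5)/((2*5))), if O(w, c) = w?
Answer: -19/15 ≈ -1.2667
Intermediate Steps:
k(M) = 1/(-4 + M)
U = -3 (U = -2 - 1 = -3)
(-38*O(U, -5))*(k(-5)/((2*5))) = (-38*(-3))*(1/((-4 - 5)*((2*5)))) = 114*(1/(-9*10)) = 114*(-⅑*⅒) = 114*(-1/90) = -19/15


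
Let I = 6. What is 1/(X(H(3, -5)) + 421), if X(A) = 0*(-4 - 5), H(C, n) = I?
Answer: 1/421 ≈ 0.0023753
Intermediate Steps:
H(C, n) = 6
X(A) = 0 (X(A) = 0*(-9) = 0)
1/(X(H(3, -5)) + 421) = 1/(0 + 421) = 1/421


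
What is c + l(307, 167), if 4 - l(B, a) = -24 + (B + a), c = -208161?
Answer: -208607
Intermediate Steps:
l(B, a) = 28 - B - a (l(B, a) = 4 - (-24 + (B + a)) = 4 - (-24 + B + a) = 4 + (24 - B - a) = 28 - B - a)
c + l(307, 167) = -208161 + (28 - 1*307 - 1*167) = -208161 + (28 - 307 - 167) = -208161 - 446 = -208607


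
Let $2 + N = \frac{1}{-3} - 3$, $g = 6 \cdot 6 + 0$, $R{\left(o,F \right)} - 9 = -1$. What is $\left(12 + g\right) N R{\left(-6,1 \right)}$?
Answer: $-2048$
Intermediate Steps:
$R{\left(o,F \right)} = 8$ ($R{\left(o,F \right)} = 9 - 1 = 8$)
$g = 36$ ($g = 36 + 0 = 36$)
$N = - \frac{16}{3}$ ($N = -2 + \left(\frac{1}{-3} - 3\right) = -2 - \frac{10}{3} = - \frac{16}{3} \approx -5.3333$)
$\left(12 + g\right) N R{\left(-6,1 \right)} = \left(12 + 36\right) \left(- \frac{16}{3}\right) 8 = 48 \left(- \frac{16}{3}\right) 8 = \left(-256\right) 8 = -2048$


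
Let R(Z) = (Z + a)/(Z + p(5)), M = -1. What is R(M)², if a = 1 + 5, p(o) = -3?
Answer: 25/16 ≈ 1.5625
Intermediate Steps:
a = 6
R(Z) = (6 + Z)/(-3 + Z) (R(Z) = (Z + 6)/(Z - 3) = (6 + Z)/(-3 + Z))
R(M)² = ((6 - 1)/(-3 - 1))² = (5/(-4))² = (-¼*5)² = (-5/4)² = 25/16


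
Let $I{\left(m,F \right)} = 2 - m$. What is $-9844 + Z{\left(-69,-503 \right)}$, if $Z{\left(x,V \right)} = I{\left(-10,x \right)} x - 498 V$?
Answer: $239822$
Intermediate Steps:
$Z{\left(x,V \right)} = - 498 V + 12 x$ ($Z{\left(x,V \right)} = \left(2 - -10\right) x - 498 V = \left(2 + 10\right) x - 498 V = 12 x - 498 V = - 498 V + 12 x$)
$-9844 + Z{\left(-69,-503 \right)} = -9844 + \left(\left(-498\right) \left(-503\right) + 12 \left(-69\right)\right) = -9844 + \left(250494 - 828\right) = -9844 + 249666 = 239822$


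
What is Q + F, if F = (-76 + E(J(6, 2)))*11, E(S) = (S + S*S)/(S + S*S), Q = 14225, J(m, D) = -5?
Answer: 13400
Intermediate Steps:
E(S) = 1 (E(S) = (S + S²)/(S + S²) = 1)
F = -825 (F = (-76 + 1)*11 = -75*11 = -825)
Q + F = 14225 - 825 = 13400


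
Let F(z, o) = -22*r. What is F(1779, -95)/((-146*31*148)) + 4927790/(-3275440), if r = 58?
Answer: -5886947883/3917940952 ≈ -1.5026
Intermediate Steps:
F(z, o) = -1276 (F(z, o) = -22*58 = -1276)
F(1779, -95)/((-146*31*148)) + 4927790/(-3275440) = -1276/(-146*31*148) + 4927790/(-3275440) = -1276/((-4526*148)) + 4927790*(-1/3275440) = -1276/(-669848) - 70397/46792 = -1276*(-1/669848) - 70397/46792 = 319/167462 - 70397/46792 = -5886947883/3917940952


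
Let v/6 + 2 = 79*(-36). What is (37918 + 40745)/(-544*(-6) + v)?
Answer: -26221/4604 ≈ -5.6953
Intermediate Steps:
v = -17076 (v = -12 + 6*(79*(-36)) = -12 + 6*(-2844) = -12 - 17064 = -17076)
(37918 + 40745)/(-544*(-6) + v) = (37918 + 40745)/(-544*(-6) - 17076) = 78663/(3264 - 17076) = 78663/(-13812) = 78663*(-1/13812) = -26221/4604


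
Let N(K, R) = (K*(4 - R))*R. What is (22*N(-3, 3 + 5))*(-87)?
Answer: -183744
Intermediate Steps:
N(K, R) = K*R*(4 - R)
(22*N(-3, 3 + 5))*(-87) = (22*(-3*(3 + 5)*(4 - (3 + 5))))*(-87) = (22*(-3*8*(4 - 1*8)))*(-87) = (22*(-3*8*(4 - 8)))*(-87) = (22*(-3*8*(-4)))*(-87) = (22*96)*(-87) = 2112*(-87) = -183744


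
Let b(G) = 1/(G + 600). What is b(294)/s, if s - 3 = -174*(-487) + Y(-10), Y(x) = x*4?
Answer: 1/75722694 ≈ 1.3206e-8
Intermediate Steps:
b(G) = 1/(600 + G)
Y(x) = 4*x
s = 84701 (s = 3 + (-174*(-487) + 4*(-10)) = 3 + (84738 - 40) = 3 + 84698 = 84701)
b(294)/s = 1/((600 + 294)*84701) = (1/84701)/894 = (1/894)*(1/84701) = 1/75722694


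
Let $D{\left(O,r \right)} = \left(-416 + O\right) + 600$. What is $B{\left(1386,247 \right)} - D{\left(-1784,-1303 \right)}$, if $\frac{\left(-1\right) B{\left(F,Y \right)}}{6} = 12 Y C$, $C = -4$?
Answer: $72736$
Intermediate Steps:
$B{\left(F,Y \right)} = 288 Y$ ($B{\left(F,Y \right)} = - 6 \cdot 12 Y \left(-4\right) = - 6 \left(- 48 Y\right) = 288 Y$)
$D{\left(O,r \right)} = 184 + O$
$B{\left(1386,247 \right)} - D{\left(-1784,-1303 \right)} = 288 \cdot 247 - \left(184 - 1784\right) = 71136 - -1600 = 71136 + 1600 = 72736$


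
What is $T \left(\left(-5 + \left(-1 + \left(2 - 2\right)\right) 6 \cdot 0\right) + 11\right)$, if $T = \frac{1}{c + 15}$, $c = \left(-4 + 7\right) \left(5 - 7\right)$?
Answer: $\frac{2}{3} \approx 0.66667$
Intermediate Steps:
$c = -6$ ($c = 3 \left(-2\right) = -6$)
$T = \frac{1}{9}$ ($T = \frac{1}{-6 + 15} = \frac{1}{9} \approx 0.11111$)
$T \left(\left(-5 + \left(-1 + \left(2 - 2\right)\right) 6 \cdot 0\right) + 11\right) = \frac{\left(-5 + \left(-1 + \left(2 - 2\right)\right) 6 \cdot 0\right) + 11}{9} = \frac{\left(-5 + \left(-1 + 0\right) 6 \cdot 0\right) + 11}{9} = \frac{\left(-5 + \left(-1\right) 6 \cdot 0\right) + 11}{9} = \frac{\left(-5 - 0\right) + 11}{9} = \frac{\left(-5 + 0\right) + 11}{9} = \frac{-5 + 11}{9} = \frac{1}{9} \cdot 6 = \frac{2}{3}$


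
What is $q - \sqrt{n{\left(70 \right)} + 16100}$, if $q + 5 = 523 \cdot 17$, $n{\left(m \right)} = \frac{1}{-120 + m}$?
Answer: $8886 - \frac{\sqrt{1609998}}{10} \approx 8759.1$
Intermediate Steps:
$q = 8886$ ($q = -5 + 523 \cdot 17 = -5 + 8891 = 8886$)
$q - \sqrt{n{\left(70 \right)} + 16100} = 8886 - \sqrt{\frac{1}{-120 + 70} + 16100} = 8886 - \sqrt{\frac{1}{-50} + 16100} = 8886 - \sqrt{- \frac{1}{50} + 16100} = 8886 - \sqrt{\frac{804999}{50}} = 8886 - \frac{\sqrt{1609998}}{10}$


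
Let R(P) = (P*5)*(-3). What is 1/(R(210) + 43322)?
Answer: 1/40172 ≈ 2.4893e-5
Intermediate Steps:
R(P) = -15*P (R(P) = (5*P)*(-3) = -15*P)
1/(R(210) + 43322) = 1/(-15*210 + 43322) = 1/(-3150 + 43322) = 1/40172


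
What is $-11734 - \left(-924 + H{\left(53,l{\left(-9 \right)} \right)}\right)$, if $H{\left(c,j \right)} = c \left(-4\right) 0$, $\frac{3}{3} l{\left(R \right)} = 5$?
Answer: $-10810$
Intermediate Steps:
$l{\left(R \right)} = 5$
$H{\left(c,j \right)} = 0$ ($H{\left(c,j \right)} = - 4 c 0 = 0$)
$-11734 - \left(-924 + H{\left(53,l{\left(-9 \right)} \right)}\right) = -11734 + \left(924 - 0\right) = -11734 + \left(924 + 0\right) = -11734 + 924 = -10810$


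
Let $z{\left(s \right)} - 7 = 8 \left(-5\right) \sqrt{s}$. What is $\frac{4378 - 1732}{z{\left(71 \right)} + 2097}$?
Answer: $\frac{347949}{269576} + \frac{6615 \sqrt{71}}{269576} \approx 1.4975$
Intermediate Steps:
$z{\left(s \right)} = 7 - 40 \sqrt{s}$ ($z{\left(s \right)} = 7 + 8 \left(-5\right) \sqrt{s} = 7 - 40 \sqrt{s}$)
$\frac{4378 - 1732}{z{\left(71 \right)} + 2097} = \frac{4378 - 1732}{\left(7 - 40 \sqrt{71}\right) + 2097} = \frac{2646}{2104 - 40 \sqrt{71}}$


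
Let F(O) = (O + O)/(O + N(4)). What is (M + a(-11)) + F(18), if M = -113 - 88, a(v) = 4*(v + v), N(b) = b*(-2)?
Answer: -1427/5 ≈ -285.40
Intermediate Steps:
N(b) = -2*b
a(v) = 8*v (a(v) = 4*(2*v) = 8*v)
M = -201
F(O) = 2*O/(-8 + O) (F(O) = (O + O)/(O - 2*4) = (2*O)/(O - 8) = (2*O)/(-8 + O) = 2*O/(-8 + O))
(M + a(-11)) + F(18) = (-201 + 8*(-11)) + 2*18/(-8 + 18) = (-201 - 88) + 2*18/10 = -289 + 2*18*(⅒) = -289 + 18/5 = -1427/5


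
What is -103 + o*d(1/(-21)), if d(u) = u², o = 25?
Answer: -45398/441 ≈ -102.94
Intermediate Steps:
-103 + o*d(1/(-21)) = -103 + 25*(1/(-21))² = -103 + 25*(-1/21)² = -103 + 25*(1/441) = -103 + 25/441 = -45398/441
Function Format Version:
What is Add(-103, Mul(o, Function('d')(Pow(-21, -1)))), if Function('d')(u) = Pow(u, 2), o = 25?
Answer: Rational(-45398, 441) ≈ -102.94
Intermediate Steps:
Add(-103, Mul(o, Function('d')(Pow(-21, -1)))) = Add(-103, Mul(25, Pow(Pow(-21, -1), 2))) = Add(-103, Mul(25, Pow(Rational(-1, 21), 2))) = Add(-103, Mul(25, Rational(1, 441))) = Add(-103, Rational(25, 441)) = Rational(-45398, 441)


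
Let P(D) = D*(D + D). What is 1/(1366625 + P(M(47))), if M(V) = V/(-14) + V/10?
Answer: 1225/1674120043 ≈ 7.3173e-7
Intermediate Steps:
M(V) = V/35 (M(V) = V*(-1/14) + V*(⅒) = -V/14 + V/10 = V/35)
P(D) = 2*D² (P(D) = D*(2*D) = 2*D²)
1/(1366625 + P(M(47))) = 1/(1366625 + 2*((1/35)*47)²) = 1/(1366625 + 2*(47/35)²) = 1/(1366625 + 2*(2209/1225)) = 1/(1366625 + 4418/1225) = 1/(1674120043/1225) = 1225/1674120043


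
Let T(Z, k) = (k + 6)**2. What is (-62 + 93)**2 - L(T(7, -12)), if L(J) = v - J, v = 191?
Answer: 806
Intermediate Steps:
T(Z, k) = (6 + k)**2
L(J) = 191 - J
(-62 + 93)**2 - L(T(7, -12)) = (-62 + 93)**2 - (191 - (6 - 12)**2) = 31**2 - (191 - 1*(-6)**2) = 961 - (191 - 1*36) = 961 - (191 - 36) = 961 - 1*155 = 961 - 155 = 806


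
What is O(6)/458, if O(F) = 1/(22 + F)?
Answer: 1/12824 ≈ 7.7979e-5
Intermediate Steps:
O(6)/458 = 1/((22 + 6)*458) = (1/458)/28 = (1/28)*(1/458) = 1/12824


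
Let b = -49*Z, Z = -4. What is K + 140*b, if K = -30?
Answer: 27410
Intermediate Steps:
b = 196 (b = -49*(-4) = 196)
K + 140*b = -30 + 140*196 = -30 + 27440 = 27410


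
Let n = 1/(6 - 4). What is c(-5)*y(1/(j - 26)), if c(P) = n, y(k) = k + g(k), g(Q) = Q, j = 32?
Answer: ⅙ ≈ 0.16667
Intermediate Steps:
n = ½ (n = 1/2 = ½ ≈ 0.50000)
y(k) = 2*k (y(k) = k + k = 2*k)
c(P) = ½
c(-5)*y(1/(j - 26)) = (2/(32 - 26))/2 = (2/6)/2 = (2*(⅙))/2 = (½)*(⅓) = ⅙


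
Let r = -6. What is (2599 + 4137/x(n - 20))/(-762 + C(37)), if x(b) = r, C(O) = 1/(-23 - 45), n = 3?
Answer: -129846/51817 ≈ -2.5059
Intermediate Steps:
C(O) = -1/68 (C(O) = 1/(-68) = -1/68)
x(b) = -6
(2599 + 4137/x(n - 20))/(-762 + C(37)) = (2599 + 4137/(-6))/(-762 - 1/68) = (2599 + 4137*(-⅙))/(-51817/68) = (2599 - 1379/2)*(-68/51817) = (3819/2)*(-68/51817) = -129846/51817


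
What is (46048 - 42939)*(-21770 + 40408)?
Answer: 57945542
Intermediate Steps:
(46048 - 42939)*(-21770 + 40408) = 3109*18638 = 57945542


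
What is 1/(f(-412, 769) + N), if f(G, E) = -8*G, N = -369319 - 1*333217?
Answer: -1/699240 ≈ -1.4301e-6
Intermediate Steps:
N = -702536 (N = -369319 - 333217 = -702536)
1/(f(-412, 769) + N) = 1/(-8*(-412) - 702536) = 1/(3296 - 702536) = 1/(-699240) = -1/699240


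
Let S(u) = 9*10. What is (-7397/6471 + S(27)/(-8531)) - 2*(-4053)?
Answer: 447420756509/55204101 ≈ 8104.8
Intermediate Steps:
S(u) = 90
(-7397/6471 + S(27)/(-8531)) - 2*(-4053) = (-7397/6471 + 90/(-8531)) - 2*(-4053) = (-7397*1/6471 + 90*(-1/8531)) + 8106 = (-7397/6471 - 90/8531) + 8106 = -63686197/55204101 + 8106 = 447420756509/55204101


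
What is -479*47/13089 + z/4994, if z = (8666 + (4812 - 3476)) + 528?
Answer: 12698624/32683233 ≈ 0.38854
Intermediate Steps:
z = 10530 (z = (8666 + 1336) + 528 = 10002 + 528 = 10530)
-479*47/13089 + z/4994 = -479*47/13089 + 10530/4994 = -22513*1/13089 + 10530*(1/4994) = -22513/13089 + 5265/2497 = 12698624/32683233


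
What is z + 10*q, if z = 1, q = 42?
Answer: 421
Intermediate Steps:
z + 10*q = 1 + 10*42 = 1 + 420 = 421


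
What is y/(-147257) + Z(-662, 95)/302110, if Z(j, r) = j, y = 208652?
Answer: -31566669927/22243906135 ≈ -1.4191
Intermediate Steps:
y/(-147257) + Z(-662, 95)/302110 = 208652/(-147257) - 662/302110 = 208652*(-1/147257) - 662*1/302110 = -208652/147257 - 331/151055 = -31566669927/22243906135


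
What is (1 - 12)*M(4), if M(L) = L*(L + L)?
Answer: -352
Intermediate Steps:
M(L) = 2*L**2 (M(L) = L*(2*L) = 2*L**2)
(1 - 12)*M(4) = (1 - 12)*(2*4**2) = -22*16 = -11*32 = -352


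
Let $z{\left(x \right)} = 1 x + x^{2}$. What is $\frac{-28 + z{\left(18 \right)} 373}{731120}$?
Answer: $\frac{63769}{365560} \approx 0.17444$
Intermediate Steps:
$z{\left(x \right)} = x + x^{2}$
$\frac{-28 + z{\left(18 \right)} 373}{731120} = \frac{-28 + 18 \left(1 + 18\right) 373}{731120} = \left(-28 + 18 \cdot 19 \cdot 373\right) \frac{1}{731120} = \left(-28 + 342 \cdot 373\right) \frac{1}{731120} = \left(-28 + 127566\right) \frac{1}{731120} = 127538 \cdot \frac{1}{731120} = \frac{63769}{365560}$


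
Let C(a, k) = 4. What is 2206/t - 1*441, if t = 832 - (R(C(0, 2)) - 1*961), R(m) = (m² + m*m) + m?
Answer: -772631/1757 ≈ -439.74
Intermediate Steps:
R(m) = m + 2*m² (R(m) = (m² + m²) + m = 2*m² + m = m + 2*m²)
t = 1757 (t = 832 - (4*(1 + 2*4) - 1*961) = 832 - (4*(1 + 8) - 961) = 832 - (4*9 - 961) = 832 - (36 - 961) = 832 - 1*(-925) = 832 + 925 = 1757)
2206/t - 1*441 = 2206/1757 - 1*441 = 2206*(1/1757) - 441 = 2206/1757 - 441 = -772631/1757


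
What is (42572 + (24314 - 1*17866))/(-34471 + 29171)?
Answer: -2451/265 ≈ -9.2491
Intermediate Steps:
(42572 + (24314 - 1*17866))/(-34471 + 29171) = (42572 + (24314 - 17866))/(-5300) = (42572 + 6448)*(-1/5300) = 49020*(-1/5300) = -2451/265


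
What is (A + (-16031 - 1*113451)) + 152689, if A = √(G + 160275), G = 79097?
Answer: 23207 + 2*√59843 ≈ 23696.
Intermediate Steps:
A = 2*√59843 (A = √(79097 + 160275) = √239372 = 2*√59843 ≈ 489.26)
(A + (-16031 - 1*113451)) + 152689 = (2*√59843 + (-16031 - 1*113451)) + 152689 = (2*√59843 + (-16031 - 113451)) + 152689 = (2*√59843 - 129482) + 152689 = (-129482 + 2*√59843) + 152689 = 23207 + 2*√59843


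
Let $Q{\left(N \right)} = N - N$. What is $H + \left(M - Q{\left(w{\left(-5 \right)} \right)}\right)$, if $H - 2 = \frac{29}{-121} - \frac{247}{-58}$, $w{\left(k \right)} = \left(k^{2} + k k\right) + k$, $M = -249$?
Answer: $- \frac{1705241}{7018} \approx -242.98$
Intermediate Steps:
$w{\left(k \right)} = k + 2 k^{2}$ ($w{\left(k \right)} = \left(k^{2} + k^{2}\right) + k = 2 k^{2} + k = k + 2 k^{2}$)
$Q{\left(N \right)} = 0$
$H = \frac{42241}{7018}$ ($H = 2 + \left(\frac{29}{-121} - \frac{247}{-58}\right) = 2 + \left(29 \left(- \frac{1}{121}\right) - - \frac{247}{58}\right) = 2 + \left(- \frac{29}{121} + \frac{247}{58}\right) = 2 + \frac{28205}{7018} = \frac{42241}{7018} \approx 6.019$)
$H + \left(M - Q{\left(w{\left(-5 \right)} \right)}\right) = \frac{42241}{7018} - 249 = - \frac{1705241}{7018}$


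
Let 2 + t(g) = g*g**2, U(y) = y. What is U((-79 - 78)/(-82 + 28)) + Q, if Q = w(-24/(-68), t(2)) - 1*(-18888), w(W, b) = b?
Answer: 1020433/54 ≈ 18897.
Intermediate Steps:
t(g) = -2 + g**3 (t(g) = -2 + g*g**2 = -2 + g**3)
Q = 18894 (Q = (-2 + 2**3) - 1*(-18888) = (-2 + 8) + 18888 = 6 + 18888 = 18894)
U((-79 - 78)/(-82 + 28)) + Q = (-79 - 78)/(-82 + 28) + 18894 = -157/(-54) + 18894 = -157*(-1/54) + 18894 = 157/54 + 18894 = 1020433/54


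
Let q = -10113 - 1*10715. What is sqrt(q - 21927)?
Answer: I*sqrt(42755) ≈ 206.77*I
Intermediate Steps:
q = -20828 (q = -10113 - 10715 = -20828)
sqrt(q - 21927) = sqrt(-20828 - 21927) = sqrt(-42755) = I*sqrt(42755)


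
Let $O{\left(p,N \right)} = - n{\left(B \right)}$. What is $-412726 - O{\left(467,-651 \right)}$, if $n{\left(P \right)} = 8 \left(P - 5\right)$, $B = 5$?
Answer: $-412726$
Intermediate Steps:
$n{\left(P \right)} = -40 + 8 P$ ($n{\left(P \right)} = 8 \left(-5 + P\right) = -40 + 8 P$)
$O{\left(p,N \right)} = 0$ ($O{\left(p,N \right)} = - (-40 + 8 \cdot 5) = - (-40 + 40) = \left(-1\right) 0 = 0$)
$-412726 - O{\left(467,-651 \right)} = -412726 - 0 = -412726 + 0 = -412726$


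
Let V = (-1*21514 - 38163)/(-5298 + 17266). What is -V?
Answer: 59677/11968 ≈ 4.9864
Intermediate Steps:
V = -59677/11968 (V = (-21514 - 38163)/11968 = -59677*1/11968 = -59677/11968 ≈ -4.9864)
-V = -1*(-59677/11968) = 59677/11968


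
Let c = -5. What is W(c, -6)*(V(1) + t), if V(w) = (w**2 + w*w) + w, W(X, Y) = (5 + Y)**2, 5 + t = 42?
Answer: 40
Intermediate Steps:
t = 37 (t = -5 + 42 = 37)
V(w) = w + 2*w**2 (V(w) = (w**2 + w**2) + w = 2*w**2 + w = w + 2*w**2)
W(c, -6)*(V(1) + t) = (5 - 6)**2*(1*(1 + 2*1) + 37) = (-1)**2*(1*(1 + 2) + 37) = 1*(1*3 + 37) = 1*(3 + 37) = 1*40 = 40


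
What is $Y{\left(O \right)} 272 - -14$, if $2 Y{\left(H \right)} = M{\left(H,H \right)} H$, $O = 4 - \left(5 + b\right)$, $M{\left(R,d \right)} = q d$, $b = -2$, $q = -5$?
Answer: $-666$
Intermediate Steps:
$M{\left(R,d \right)} = - 5 d$
$O = 1$ ($O = 4 - \left(5 - 2\right) = 4 - 3 = 1$)
$Y{\left(H \right)} = - \frac{5 H^{2}}{2}$ ($Y{\left(H \right)} = \frac{- 5 H H}{2} = \frac{\left(-5\right) H^{2}}{2} = - \frac{5 H^{2}}{2}$)
$Y{\left(O \right)} 272 - -14 = - \frac{5 \cdot 1^{2}}{2} \cdot 272 - -14 = \left(- \frac{5}{2}\right) 1 \cdot 272 + 14 = \left(- \frac{5}{2}\right) 272 + 14 = -680 + 14 = -666$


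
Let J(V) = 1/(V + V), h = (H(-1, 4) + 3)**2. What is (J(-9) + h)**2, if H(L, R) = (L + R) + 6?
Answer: 6713281/324 ≈ 20720.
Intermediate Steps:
H(L, R) = 6 + L + R
h = 144 (h = ((6 - 1 + 4) + 3)**2 = (9 + 3)**2 = 12**2 = 144)
J(V) = 1/(2*V)
(J(-9) + h)**2 = ((1/2)/(-9) + 144)**2 = ((1/2)*(-1/9) + 144)**2 = (-1/18 + 144)**2 = (2591/18)**2 = 6713281/324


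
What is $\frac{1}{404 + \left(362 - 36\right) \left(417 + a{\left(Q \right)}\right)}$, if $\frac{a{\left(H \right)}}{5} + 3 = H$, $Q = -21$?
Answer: $\frac{1}{97226} \approx 1.0285 \cdot 10^{-5}$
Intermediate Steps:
$a{\left(H \right)} = -15 + 5 H$
$\frac{1}{404 + \left(362 - 36\right) \left(417 + a{\left(Q \right)}\right)} = \frac{1}{404 + \left(362 - 36\right) \left(417 + \left(-15 + 5 \left(-21\right)\right)\right)} = \frac{1}{404 + 326 \left(417 - 120\right)} = \frac{1}{404 + 326 \cdot 297} = \frac{1}{404 + 96822} = \frac{1}{97226}$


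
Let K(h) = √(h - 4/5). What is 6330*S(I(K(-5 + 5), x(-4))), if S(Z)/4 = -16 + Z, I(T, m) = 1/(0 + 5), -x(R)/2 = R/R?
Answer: -400056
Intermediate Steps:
x(R) = -2 (x(R) = -2*R/R = -2*1 = -2)
K(h) = √(-⅘ + h) (K(h) = √(h - 4*⅕) = √(h - ⅘) = √(-⅘ + h))
I(T, m) = ⅕ (I(T, m) = 1/5 = ⅕)
S(Z) = -64 + 4*Z (S(Z) = 4*(-16 + Z) = -64 + 4*Z)
6330*S(I(K(-5 + 5), x(-4))) = 6330*(-64 + 4*(⅕)) = 6330*(-64 + ⅘) = 6330*(-316/5) = -400056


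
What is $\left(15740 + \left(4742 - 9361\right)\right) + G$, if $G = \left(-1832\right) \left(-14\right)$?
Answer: $36769$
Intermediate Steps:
$G = 25648$
$\left(15740 + \left(4742 - 9361\right)\right) + G = \left(15740 + \left(4742 - 9361\right)\right) + 25648 = \left(15740 - 4619\right) + 25648 = 11121 + 25648 = 36769$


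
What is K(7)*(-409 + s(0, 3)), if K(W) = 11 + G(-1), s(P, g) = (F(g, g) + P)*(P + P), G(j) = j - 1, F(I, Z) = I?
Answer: -3681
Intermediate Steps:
G(j) = -1 + j
s(P, g) = 2*P*(P + g) (s(P, g) = (g + P)*(P + P) = (P + g)*(2*P) = 2*P*(P + g))
K(W) = 9 (K(W) = 11 + (-1 - 1) = 11 - 2 = 9)
K(7)*(-409 + s(0, 3)) = 9*(-409 + 2*0*(0 + 3)) = 9*(-409 + 2*0*3) = 9*(-409 + 0) = 9*(-409) = -3681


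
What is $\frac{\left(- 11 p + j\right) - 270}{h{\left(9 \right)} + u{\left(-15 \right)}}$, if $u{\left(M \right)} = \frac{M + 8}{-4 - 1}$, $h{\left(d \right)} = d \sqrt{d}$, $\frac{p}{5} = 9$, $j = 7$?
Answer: $- \frac{1895}{71} \approx -26.69$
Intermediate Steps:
$p = 45$ ($p = 5 \cdot 9 = 45$)
$h{\left(d \right)} = d^{\frac{3}{2}}$
$u{\left(M \right)} = - \frac{8}{5} - \frac{M}{5}$ ($u{\left(M \right)} = \frac{8 + M}{-5} = \left(8 + M\right) \left(- \frac{1}{5}\right) = - \frac{8}{5} - \frac{M}{5}$)
$\frac{\left(- 11 p + j\right) - 270}{h{\left(9 \right)} + u{\left(-15 \right)}} = \frac{\left(\left(-11\right) 45 + 7\right) - 270}{9^{\frac{3}{2}} - - \frac{7}{5}} = \frac{\left(-495 + 7\right) - 270}{27 + \left(- \frac{8}{5} + 3\right)} = \frac{-488 - 270}{27 + \frac{7}{5}} = - \frac{758}{\frac{142}{5}} = \left(-758\right) \frac{5}{142} = - \frac{1895}{71}$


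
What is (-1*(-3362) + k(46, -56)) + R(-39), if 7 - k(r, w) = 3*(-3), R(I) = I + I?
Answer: 3300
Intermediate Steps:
R(I) = 2*I
k(r, w) = 16 (k(r, w) = 7 - 3*(-3) = 7 - 1*(-9) = 7 + 9 = 16)
(-1*(-3362) + k(46, -56)) + R(-39) = (-1*(-3362) + 16) + 2*(-39) = (3362 + 16) - 78 = 3378 - 78 = 3300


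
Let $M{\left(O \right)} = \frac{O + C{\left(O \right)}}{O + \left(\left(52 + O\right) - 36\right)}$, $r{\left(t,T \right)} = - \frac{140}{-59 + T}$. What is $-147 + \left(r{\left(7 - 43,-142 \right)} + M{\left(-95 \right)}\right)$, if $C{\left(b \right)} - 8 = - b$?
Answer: $- \frac{284357}{1943} \approx -146.35$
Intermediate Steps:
$C{\left(b \right)} = 8 - b$
$M{\left(O \right)} = \frac{8}{16 + 2 O}$ ($M{\left(O \right)} = \frac{O - \left(-8 + O\right)}{O + \left(\left(52 + O\right) - 36\right)} = \frac{8}{O + \left(16 + O\right)} = \frac{8}{16 + 2 O}$)
$-147 + \left(r{\left(7 - 43,-142 \right)} + M{\left(-95 \right)}\right) = -147 + \left(- \frac{140}{-59 - 142} + \frac{4}{8 - 95}\right) = -147 + \left(- \frac{140}{-201} + \frac{4}{-87}\right) = -147 + \left(\left(-140\right) \left(- \frac{1}{201}\right) + 4 \left(- \frac{1}{87}\right)\right) = -147 + \left(\frac{140}{201} - \frac{4}{87}\right) = -147 + \frac{1264}{1943} = - \frac{284357}{1943}$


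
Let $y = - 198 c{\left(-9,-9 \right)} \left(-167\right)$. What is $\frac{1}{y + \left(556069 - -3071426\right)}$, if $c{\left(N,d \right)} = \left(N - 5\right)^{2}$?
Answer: $\frac{1}{10108431} \approx 9.8927 \cdot 10^{-8}$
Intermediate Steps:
$c{\left(N,d \right)} = \left(-5 + N\right)^{2}$
$y = 6480936$ ($y = - 198 \left(-5 - 9\right)^{2} \left(-167\right) = - 198 \left(-14\right)^{2} \left(-167\right) = \left(-198\right) 196 \left(-167\right) = \left(-38808\right) \left(-167\right) = 6480936$)
$\frac{1}{y + \left(556069 - -3071426\right)} = \frac{1}{6480936 + \left(556069 - -3071426\right)} = \frac{1}{6480936 + \left(556069 + 3071426\right)} = \frac{1}{6480936 + 3627495} = \frac{1}{10108431}$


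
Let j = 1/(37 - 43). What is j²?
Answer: 1/36 ≈ 0.027778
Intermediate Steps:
j = -⅙ (j = 1/(-6) = -⅙ ≈ -0.16667)
j² = (-⅙)² = 1/36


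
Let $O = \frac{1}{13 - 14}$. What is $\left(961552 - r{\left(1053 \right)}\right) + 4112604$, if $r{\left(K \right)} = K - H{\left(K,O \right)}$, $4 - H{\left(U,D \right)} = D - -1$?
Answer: $5073107$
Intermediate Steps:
$O = -1$ ($O = \frac{1}{-1} = -1$)
$H{\left(U,D \right)} = 3 - D$ ($H{\left(U,D \right)} = 4 - \left(D - -1\right) = 4 - \left(D + 1\right) = 4 - \left(1 + D\right) = 3 - D$)
$r{\left(K \right)} = -4 + K$ ($r{\left(K \right)} = K - \left(3 - -1\right) = K - \left(3 + 1\right) = K - 4 = -4 + K$)
$\left(961552 - r{\left(1053 \right)}\right) + 4112604 = \left(961552 - \left(-4 + 1053\right)\right) + 4112604 = \left(961552 - 1049\right) + 4112604 = 960503 + 4112604 = 5073107$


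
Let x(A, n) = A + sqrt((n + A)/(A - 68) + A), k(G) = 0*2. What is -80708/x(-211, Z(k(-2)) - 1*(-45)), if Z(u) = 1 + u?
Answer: 1583733084/4160021 + 322832*I*sqrt(113739)/4160021 ≈ 380.7 + 26.172*I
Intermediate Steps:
k(G) = 0
x(A, n) = A + sqrt(A + (A + n)/(-68 + A)) (x(A, n) = A + sqrt((A + n)/(-68 + A) + A) = A + sqrt(A + (A + n)/(-68 + A)))
-80708/x(-211, Z(k(-2)) - 1*(-45)) = -80708/(-211 + sqrt((-211 + ((1 + 0) - 1*(-45)) - 211*(-68 - 211))/(-68 - 211))) = -80708/(-211 + sqrt((-211 + (1 + 45) - 211*(-279))/(-279))) = -80708/(-211 + sqrt(-(-211 + 46 + 58869)/279)) = -80708/(-211 + sqrt(-1/279*58704)) = -80708/(-211 + sqrt(-19568/93)) = -80708/(-211 + 4*I*sqrt(113739)/93)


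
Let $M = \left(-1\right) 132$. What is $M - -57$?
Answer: $-75$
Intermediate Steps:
$M = -132$
$M - -57 = -132 - -57 = -132 + 57 = -75$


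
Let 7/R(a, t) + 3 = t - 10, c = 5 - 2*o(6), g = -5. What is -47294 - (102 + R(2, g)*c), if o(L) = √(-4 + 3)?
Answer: -853093/18 - 7*I/9 ≈ -47394.0 - 0.77778*I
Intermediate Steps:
o(L) = I (o(L) = √(-1) = I)
c = 5 - 2*I ≈ 5.0 - 2.0*I
R(a, t) = 7/(-13 + t) (R(a, t) = 7/(-3 + (t - 10)) = 7/(-3 + (-10 + t)) = 7/(-13 + t))
-47294 - (102 + R(2, g)*c) = -47294 - (102 + (7/(-13 - 5))*(5 - 2*I)) = -47294 - (102 + (7/(-18))*(5 - 2*I)) = -47294 - (102 + (7*(-1/18))*(5 - 2*I)) = -47294 - (102 - 7*(5 - 2*I)/18) = -47294 - (102 + (-35/18 + 7*I/9)) = -47294 - (1801/18 + 7*I/9) = -47294 + (-1801/18 - 7*I/9) = -853093/18 - 7*I/9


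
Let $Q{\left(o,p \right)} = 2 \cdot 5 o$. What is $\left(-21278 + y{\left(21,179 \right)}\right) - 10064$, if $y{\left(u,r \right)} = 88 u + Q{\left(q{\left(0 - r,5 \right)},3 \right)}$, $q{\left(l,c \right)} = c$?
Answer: $-29444$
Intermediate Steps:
$Q{\left(o,p \right)} = 10 o$
$y{\left(u,r \right)} = 50 + 88 u$ ($y{\left(u,r \right)} = 88 u + 10 \cdot 5 = 88 u + 50 = 50 + 88 u$)
$\left(-21278 + y{\left(21,179 \right)}\right) - 10064 = \left(-21278 + \left(50 + 88 \cdot 21\right)\right) - 10064 = \left(-21278 + \left(50 + 1848\right)\right) - 10064 = \left(-21278 + 1898\right) - 10064 = -19380 - 10064 = -29444$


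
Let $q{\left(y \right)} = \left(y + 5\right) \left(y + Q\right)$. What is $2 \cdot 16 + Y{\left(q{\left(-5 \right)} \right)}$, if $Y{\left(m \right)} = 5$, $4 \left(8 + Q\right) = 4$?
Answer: $37$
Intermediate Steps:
$Q = -7$ ($Q = -8 + \frac{1}{4} \cdot 4 = -8 + 1 = -7$)
$q{\left(y \right)} = \left(-7 + y\right) \left(5 + y\right)$ ($q{\left(y \right)} = \left(y + 5\right) \left(y - 7\right) = \left(5 + y\right) \left(-7 + y\right) = \left(-7 + y\right) \left(5 + y\right)$)
$2 \cdot 16 + Y{\left(q{\left(-5 \right)} \right)} = 2 \cdot 16 + 5 = 32 + 5 = 37$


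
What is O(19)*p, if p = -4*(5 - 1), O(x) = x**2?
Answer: -5776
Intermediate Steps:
p = -16 (p = -4*4 = -16)
O(19)*p = 19**2*(-16) = 361*(-16) = -5776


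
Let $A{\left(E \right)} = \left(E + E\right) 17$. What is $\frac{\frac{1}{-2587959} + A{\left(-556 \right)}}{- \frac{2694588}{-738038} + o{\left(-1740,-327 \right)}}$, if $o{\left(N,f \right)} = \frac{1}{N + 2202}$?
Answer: $- \frac{36106868445029606}{6977617491183} \approx -5174.7$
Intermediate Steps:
$o{\left(N,f \right)} = \frac{1}{2202 + N}$
$A{\left(E \right)} = 34 E$ ($A{\left(E \right)} = 2 E 17 = 34 E$)
$\frac{\frac{1}{-2587959} + A{\left(-556 \right)}}{- \frac{2694588}{-738038} + o{\left(-1740,-327 \right)}} = \frac{\frac{1}{-2587959} + 34 \left(-556\right)}{- \frac{2694588}{-738038} + \frac{1}{2202 - 1740}} = \frac{- \frac{1}{2587959} - 18904}{\left(-2694588\right) \left(- \frac{1}{738038}\right) + \frac{1}{462}} = - \frac{48922776937}{2587959 \left(\frac{1347294}{369019} + \frac{1}{462}\right)} = - \frac{48922776937}{2587959 \cdot \frac{88974121}{24355254}} = \left(- \frac{48922776937}{2587959}\right) \frac{24355254}{88974121} = - \frac{36106868445029606}{6977617491183}$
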